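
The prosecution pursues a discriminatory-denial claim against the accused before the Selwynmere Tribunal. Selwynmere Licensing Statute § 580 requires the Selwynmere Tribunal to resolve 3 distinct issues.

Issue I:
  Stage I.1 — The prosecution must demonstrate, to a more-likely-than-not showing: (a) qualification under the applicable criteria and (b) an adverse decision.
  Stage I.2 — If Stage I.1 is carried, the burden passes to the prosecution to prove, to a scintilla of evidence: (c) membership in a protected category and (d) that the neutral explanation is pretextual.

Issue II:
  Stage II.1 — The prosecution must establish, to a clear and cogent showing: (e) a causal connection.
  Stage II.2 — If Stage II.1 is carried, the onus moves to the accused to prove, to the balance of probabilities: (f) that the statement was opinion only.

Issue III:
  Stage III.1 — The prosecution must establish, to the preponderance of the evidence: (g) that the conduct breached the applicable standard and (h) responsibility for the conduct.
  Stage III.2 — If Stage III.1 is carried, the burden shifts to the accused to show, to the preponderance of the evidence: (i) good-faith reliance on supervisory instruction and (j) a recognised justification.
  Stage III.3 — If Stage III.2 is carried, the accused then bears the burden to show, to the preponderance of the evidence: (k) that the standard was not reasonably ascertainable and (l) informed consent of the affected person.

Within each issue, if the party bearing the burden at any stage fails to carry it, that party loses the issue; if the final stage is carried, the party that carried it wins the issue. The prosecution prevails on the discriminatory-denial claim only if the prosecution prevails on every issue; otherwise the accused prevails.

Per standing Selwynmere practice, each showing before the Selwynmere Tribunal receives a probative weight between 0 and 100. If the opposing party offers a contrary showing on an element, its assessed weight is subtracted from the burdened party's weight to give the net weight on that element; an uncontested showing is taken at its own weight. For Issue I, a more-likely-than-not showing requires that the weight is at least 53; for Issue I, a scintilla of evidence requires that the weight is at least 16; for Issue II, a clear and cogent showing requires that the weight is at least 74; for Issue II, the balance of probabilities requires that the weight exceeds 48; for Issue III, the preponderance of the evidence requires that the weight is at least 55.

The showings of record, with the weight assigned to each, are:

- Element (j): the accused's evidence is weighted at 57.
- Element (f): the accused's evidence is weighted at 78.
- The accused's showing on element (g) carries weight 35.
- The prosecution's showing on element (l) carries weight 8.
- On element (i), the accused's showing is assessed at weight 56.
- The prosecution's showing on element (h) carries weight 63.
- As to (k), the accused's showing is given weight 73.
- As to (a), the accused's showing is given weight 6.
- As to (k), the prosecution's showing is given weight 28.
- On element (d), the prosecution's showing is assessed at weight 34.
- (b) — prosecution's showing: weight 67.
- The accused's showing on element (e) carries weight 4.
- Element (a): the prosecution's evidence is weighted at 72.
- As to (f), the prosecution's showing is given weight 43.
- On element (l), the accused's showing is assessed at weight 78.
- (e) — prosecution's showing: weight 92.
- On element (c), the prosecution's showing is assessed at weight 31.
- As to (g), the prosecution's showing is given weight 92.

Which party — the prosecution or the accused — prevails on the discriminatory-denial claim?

prosecution

— Issue I —
Stage I.1 — burden on prosecution; standard: a more-likely-than-not showing (weight is at least 53).
    (a): 72 − 6 = 66 ≥ 53 [met]
    (b): 67 ≥ 53 [met]
  Stage I.1 is satisfied; the prosecution continues to bear the burden.
Stage I.2 — burden on prosecution; standard: a scintilla of evidence (weight is at least 16).
    (c): 31 ≥ 16 [met]
    (d): 34 ≥ 16 [met]
  All elements met at the final stage.
All stages carried — the prosecution prevails on this issue.
— Issue II —
Stage II.1 — burden on prosecution; standard: a clear and cogent showing (weight is at least 74).
    (e): 92 − 4 = 88 ≥ 74 [met]
  Stage II.1 is satisfied; the onus moves to the accused.
Stage II.2 — burden on accused; standard: the balance of probabilities (weight exceeds 48).
    (f): 78 − 43 = 35 ≤ 48 [not met]
  The accused does not carry Stage II.2.
The prosecution prevails on this issue.
— Issue III —
Stage III.1 — burden on prosecution; standard: the preponderance of the evidence (weight is at least 55).
    (g): 92 − 35 = 57 ≥ 55 [met]
    (h): 63 ≥ 55 [met]
  Stage III.1 carried; the burden shifts to the accused.
Stage III.2 — burden on accused; standard: the preponderance of the evidence (weight is at least 55).
    (i): 56 ≥ 55 [met]
    (j): 57 ≥ 55 [met]
  Stage III.2 carried; the burden remains with the accused.
Stage III.3 — burden on accused; standard: the preponderance of the evidence (weight is at least 55).
    (k): 73 − 28 = 45 < 55 [not met]
    (l): 78 − 8 = 70 ≥ 55 [met]
  Stage III.3 not carried; the accused fails its burden.
The prosecution prevails on this issue.
Per-issue: Issue I → prosecution; Issue II → prosecution; Issue III → prosecution. The prosecution must prevail on every issue; overall, the prosecution prevails.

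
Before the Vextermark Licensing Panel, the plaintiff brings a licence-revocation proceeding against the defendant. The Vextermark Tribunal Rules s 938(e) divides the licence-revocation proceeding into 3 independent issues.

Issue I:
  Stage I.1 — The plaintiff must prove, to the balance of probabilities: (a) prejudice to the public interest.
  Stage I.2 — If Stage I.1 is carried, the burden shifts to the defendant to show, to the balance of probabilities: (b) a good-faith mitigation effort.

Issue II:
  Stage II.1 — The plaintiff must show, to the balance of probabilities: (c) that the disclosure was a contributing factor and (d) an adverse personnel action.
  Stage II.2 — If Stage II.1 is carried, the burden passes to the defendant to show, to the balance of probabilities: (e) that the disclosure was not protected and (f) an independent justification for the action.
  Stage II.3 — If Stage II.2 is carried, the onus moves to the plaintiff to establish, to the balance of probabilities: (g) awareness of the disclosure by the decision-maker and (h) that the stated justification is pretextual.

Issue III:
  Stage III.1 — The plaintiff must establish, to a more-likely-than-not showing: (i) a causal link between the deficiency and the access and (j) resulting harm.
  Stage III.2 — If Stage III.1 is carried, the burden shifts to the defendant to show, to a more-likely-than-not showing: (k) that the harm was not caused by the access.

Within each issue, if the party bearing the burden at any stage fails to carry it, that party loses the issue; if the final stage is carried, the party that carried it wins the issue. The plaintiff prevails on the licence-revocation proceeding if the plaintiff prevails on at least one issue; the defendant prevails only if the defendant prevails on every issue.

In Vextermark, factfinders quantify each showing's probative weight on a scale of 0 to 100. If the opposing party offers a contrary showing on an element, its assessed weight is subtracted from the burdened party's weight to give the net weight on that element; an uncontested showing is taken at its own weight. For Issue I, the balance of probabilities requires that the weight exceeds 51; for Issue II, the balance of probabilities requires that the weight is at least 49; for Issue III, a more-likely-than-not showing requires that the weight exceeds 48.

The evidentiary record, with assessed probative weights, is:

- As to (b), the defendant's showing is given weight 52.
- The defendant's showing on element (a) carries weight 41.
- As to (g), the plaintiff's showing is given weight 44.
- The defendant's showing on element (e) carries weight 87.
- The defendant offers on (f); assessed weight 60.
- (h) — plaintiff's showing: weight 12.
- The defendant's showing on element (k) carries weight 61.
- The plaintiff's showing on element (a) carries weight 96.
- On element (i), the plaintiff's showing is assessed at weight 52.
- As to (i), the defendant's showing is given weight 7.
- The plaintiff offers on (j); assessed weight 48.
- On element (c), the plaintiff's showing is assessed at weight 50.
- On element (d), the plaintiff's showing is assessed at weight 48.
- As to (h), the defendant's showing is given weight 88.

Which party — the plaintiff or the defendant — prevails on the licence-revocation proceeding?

defendant

— Issue I —
Stage I.1 — burden on plaintiff; standard: the balance of probabilities (weight exceeds 51).
    (a): 96 − 41 = 55 > 51 [met]
  The plaintiff carries Stage I.1; the defendant now bears the burden.
Stage I.2 — burden on defendant; standard: the balance of probabilities (weight exceeds 51).
    (b): 52 > 51 [met]
  The defendant carries the last stage.
All stages carried — the defendant prevails on this issue.
— Issue II —
Stage II.1 (plaintiff, the balance of probabilities, weight is at least 49): (c) 50 ≥ 49 — meets; (d) 48 < 49 — fails.
  Not every element is met, so the plaintiff fails to carry Stage II.1.
So the defendant prevails on this issue.
— Issue III —
At Stage III.1 the plaintiff must meet a more-likely-than-not showing (weight exceeds 48): on (i) the weight is 52 less the opposing 7 gives net 45, which does not exceed 48, so (i) does not meet the standard; on (j) the weight is 48, which does not exceed 48, so (j) does not meet the standard.
  Not every element is met, so the plaintiff fails to carry Stage III.1.
So the defendant prevails on this issue.
Per-issue: Issue I → defendant; Issue II → defendant; Issue III → defendant. The plaintiff must prevail on at least one issue; overall, the defendant prevails.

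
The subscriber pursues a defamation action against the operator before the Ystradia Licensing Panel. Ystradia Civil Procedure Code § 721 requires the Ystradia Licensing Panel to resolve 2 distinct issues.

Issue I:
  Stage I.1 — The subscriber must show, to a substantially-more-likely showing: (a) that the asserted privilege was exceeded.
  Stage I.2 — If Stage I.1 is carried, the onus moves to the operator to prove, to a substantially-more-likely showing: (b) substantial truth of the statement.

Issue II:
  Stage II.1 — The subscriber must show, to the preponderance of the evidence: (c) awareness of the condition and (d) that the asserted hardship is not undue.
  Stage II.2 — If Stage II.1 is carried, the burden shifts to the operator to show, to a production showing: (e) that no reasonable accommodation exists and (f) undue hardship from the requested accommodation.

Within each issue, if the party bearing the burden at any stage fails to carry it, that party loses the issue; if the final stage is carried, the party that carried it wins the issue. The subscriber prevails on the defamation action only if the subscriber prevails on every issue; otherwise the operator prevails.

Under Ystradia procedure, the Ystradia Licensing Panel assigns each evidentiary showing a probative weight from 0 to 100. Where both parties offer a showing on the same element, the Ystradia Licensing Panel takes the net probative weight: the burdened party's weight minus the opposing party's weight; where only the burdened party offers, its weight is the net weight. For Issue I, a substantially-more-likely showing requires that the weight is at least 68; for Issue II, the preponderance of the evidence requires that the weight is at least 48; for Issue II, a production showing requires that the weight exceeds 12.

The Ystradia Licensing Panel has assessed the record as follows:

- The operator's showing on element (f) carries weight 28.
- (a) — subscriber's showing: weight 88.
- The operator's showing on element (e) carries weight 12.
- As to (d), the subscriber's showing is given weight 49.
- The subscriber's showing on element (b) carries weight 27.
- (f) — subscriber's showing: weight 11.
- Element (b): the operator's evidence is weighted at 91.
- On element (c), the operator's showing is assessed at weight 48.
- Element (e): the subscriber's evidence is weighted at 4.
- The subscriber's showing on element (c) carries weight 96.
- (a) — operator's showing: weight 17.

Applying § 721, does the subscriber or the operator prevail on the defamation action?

— Issue I —
Stage I.1 (subscriber, a substantially-more-likely showing, weight is at least 68): (a) net 88−17=71 ≥ 68 — meets.
  Stage I.1 is satisfied; the onus moves to the operator.
Stage I.2 (operator, a substantially-more-likely showing, weight is at least 68): (b) net 91−27=64 < 68 — fails.
  Stage I.2 not carried; the operator fails its burden.
So the subscriber prevails on this issue.
— Issue II —
At Stage II.1 the subscriber must meet the preponderance of the evidence (weight is at least 48): on (c) the weight is 96 less the opposing 48 gives net 48, which does reach 48, so (c) meets the standard; on (d) the weight is 49, ≥ 48, so (d) meets the standard.
  Stage II.1 carried; the burden shifts to the operator.
At Stage II.2 the operator must meet a production showing (weight exceeds 12): on (e) the weight is 12 less the opposing 4 gives net 8, ≤ 12, so (e) does not meet the standard; on (f) the weight is 28 less the opposing 11 gives net 17, > 12, so (f) meets the standard.
  Stage II.2 not carried; the operator fails its burden.
The analysis ends at Stage II.2; the subscriber prevails on this issue.
Per-issue: Issue I → subscriber; Issue II → subscriber. The subscriber must prevail on every issue; overall, the subscriber prevails.

subscriber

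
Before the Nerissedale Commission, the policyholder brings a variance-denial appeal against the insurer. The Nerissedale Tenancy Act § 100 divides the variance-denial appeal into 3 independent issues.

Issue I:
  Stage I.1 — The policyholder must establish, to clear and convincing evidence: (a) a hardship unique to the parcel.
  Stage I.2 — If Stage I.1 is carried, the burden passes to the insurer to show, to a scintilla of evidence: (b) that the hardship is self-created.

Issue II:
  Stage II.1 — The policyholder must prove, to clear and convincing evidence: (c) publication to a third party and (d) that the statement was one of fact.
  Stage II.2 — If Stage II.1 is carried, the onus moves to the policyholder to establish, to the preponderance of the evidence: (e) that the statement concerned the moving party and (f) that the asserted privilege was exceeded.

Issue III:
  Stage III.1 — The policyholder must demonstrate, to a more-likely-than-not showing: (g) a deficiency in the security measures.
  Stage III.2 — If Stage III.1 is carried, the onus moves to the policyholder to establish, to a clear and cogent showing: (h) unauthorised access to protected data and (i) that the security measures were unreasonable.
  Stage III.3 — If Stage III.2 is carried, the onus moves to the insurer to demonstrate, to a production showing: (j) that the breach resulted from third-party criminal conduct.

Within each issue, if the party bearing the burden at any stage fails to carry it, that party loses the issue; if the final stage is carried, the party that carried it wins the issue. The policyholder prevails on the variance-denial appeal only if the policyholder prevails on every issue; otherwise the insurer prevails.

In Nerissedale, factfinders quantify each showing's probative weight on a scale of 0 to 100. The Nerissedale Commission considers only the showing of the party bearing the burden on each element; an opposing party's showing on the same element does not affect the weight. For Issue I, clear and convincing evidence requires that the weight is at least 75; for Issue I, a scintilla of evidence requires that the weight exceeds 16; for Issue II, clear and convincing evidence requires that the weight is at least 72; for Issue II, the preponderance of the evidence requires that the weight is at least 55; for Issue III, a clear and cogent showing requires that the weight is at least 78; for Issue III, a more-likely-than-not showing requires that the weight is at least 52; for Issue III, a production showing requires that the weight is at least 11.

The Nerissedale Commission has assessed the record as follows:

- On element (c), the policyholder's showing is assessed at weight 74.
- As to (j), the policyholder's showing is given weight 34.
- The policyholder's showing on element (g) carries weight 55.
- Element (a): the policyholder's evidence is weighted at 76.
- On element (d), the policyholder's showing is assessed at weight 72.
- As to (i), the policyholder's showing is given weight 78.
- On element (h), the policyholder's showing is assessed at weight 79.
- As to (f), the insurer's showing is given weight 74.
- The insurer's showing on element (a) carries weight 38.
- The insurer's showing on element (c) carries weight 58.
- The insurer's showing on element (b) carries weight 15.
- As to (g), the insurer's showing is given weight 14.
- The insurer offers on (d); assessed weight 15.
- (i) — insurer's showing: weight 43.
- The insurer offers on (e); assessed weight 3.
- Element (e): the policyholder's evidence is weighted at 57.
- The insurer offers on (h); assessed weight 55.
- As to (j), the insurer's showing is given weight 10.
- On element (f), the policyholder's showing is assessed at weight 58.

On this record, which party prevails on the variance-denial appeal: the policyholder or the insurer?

policyholder

— Issue I —
At Stage I.1 the policyholder must meet clear and convincing evidence (weight is at least 75): on (a) the weight is 76 (the insurer's 38 is given no effect), which does reach 75, so (a) meets the standard.
  All elements met. The burden passes to the insurer.
At Stage I.2 the insurer must meet a scintilla of evidence (weight exceeds 16): on (b) the weight is 15, ≤ 16, so (b) does not meet the standard.
  Not every element is met, so the insurer fails to carry Stage I.2.
The analysis ends at Stage I.2; the policyholder prevails on this issue.
— Issue II —
At Stage II.1 the policyholder must meet clear and convincing evidence (weight is at least 72): on (c) the weight is 74 (the insurer's 58 is given no effect), which does reach 72, so (c) meets the standard; on (d) the weight is 72 (the insurer's 15 is given no effect), ≥ 72, so (d) meets the standard.
  Stage II.1 carried; the burden remains with the policyholder.
At Stage II.2 the policyholder must meet the preponderance of the evidence (weight is at least 55): on (e) the weight is 57 (the insurer's 3 is given no effect), ≥ 55, so (e) meets the standard; on (f) the weight is 58 (the insurer's 74 is given no effect), ≥ 55, so (f) meets the standard.
  All elements met at the final stage.
With every stage satisfied, the policyholder prevails on this issue.
— Issue III —
At Stage III.1 the policyholder must meet a more-likely-than-not showing (weight is at least 52): on (g) the weight is 55 (the insurer's 14 is given no effect), ≥ 52, so (g) meets the standard.
  Stage III.1 carried; the burden remains with the policyholder.
At Stage III.2 the policyholder must meet a clear and cogent showing (weight is at least 78): on (h) the weight is 79 (the insurer's 55 is given no effect), ≥ 78, so (h) meets the standard; on (i) the weight is 78 (the insurer's 43 is given no effect), ≥ 78, so (i) meets the standard.
  The policyholder carries Stage III.2; the insurer now bears the burden.
At Stage III.3 the insurer must meet a production showing (weight is at least 11): on (j) the weight is 10 (the policyholder's 34 is given no effect), < 11, so (j) does not meet the standard.
  The insurer does not carry Stage III.3.
The policyholder prevails on this issue.
Per-issue: Issue I → policyholder; Issue II → policyholder; Issue III → policyholder. The policyholder must prevail on every issue; overall, the policyholder prevails.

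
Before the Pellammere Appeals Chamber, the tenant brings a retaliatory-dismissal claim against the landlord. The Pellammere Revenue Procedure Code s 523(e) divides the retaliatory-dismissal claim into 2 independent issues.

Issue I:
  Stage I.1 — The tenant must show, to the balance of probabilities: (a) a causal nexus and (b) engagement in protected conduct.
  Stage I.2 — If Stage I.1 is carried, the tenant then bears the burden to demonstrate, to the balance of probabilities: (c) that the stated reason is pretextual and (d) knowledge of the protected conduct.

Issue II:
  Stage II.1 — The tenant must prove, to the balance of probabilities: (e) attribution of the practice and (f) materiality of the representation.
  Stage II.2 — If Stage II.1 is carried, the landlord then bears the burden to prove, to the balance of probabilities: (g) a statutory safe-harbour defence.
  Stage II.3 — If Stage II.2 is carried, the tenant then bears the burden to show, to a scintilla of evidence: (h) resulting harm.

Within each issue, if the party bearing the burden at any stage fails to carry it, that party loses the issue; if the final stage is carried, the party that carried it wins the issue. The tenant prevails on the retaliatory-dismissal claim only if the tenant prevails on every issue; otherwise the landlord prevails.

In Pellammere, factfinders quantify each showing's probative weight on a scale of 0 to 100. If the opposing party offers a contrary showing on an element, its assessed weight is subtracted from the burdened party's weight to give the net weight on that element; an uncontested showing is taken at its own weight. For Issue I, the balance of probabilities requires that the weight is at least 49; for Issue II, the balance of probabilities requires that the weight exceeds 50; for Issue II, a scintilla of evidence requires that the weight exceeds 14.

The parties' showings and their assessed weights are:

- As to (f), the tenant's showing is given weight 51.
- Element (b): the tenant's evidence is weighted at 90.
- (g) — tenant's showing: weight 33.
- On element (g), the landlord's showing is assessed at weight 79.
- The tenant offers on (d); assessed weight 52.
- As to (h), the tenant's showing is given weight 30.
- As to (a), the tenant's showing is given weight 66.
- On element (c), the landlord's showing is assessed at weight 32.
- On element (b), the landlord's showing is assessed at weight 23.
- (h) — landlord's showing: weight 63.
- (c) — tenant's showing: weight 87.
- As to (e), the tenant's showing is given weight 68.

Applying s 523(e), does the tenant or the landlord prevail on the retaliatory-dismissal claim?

— Issue I —
Stage I.1 (tenant, the balance of probabilities, weight is at least 49): (a) 66 ≥ 49 — meets; (b) net 90−23=67 ≥ 49 — meets.
  Stage I.1 is satisfied; the tenant continues to bear the burden.
Stage I.2 (tenant, the balance of probabilities, weight is at least 49): (c) net 87−32=55 ≥ 49 — meets; (d) 52 ≥ 49 — meets.
  The tenant carries the last stage.
Every stage carried; the tenant prevails on this issue.
— Issue II —
Stage II.1 — burden on tenant; standard: the balance of probabilities (weight exceeds 50).
    (e): 68 > 50 [met]
    (f): 51 > 50 [met]
  All elements met. The burden passes to the landlord.
Stage II.2 — burden on landlord; standard: the balance of probabilities (weight exceeds 50).
    (g): 79 − 33 = 46 ≤ 50 [not met]
  The landlord does not carry Stage II.2.
The tenant prevails on this issue.
Per-issue: Issue I → tenant; Issue II → tenant. The tenant must prevail on every issue; overall, the tenant prevails.

tenant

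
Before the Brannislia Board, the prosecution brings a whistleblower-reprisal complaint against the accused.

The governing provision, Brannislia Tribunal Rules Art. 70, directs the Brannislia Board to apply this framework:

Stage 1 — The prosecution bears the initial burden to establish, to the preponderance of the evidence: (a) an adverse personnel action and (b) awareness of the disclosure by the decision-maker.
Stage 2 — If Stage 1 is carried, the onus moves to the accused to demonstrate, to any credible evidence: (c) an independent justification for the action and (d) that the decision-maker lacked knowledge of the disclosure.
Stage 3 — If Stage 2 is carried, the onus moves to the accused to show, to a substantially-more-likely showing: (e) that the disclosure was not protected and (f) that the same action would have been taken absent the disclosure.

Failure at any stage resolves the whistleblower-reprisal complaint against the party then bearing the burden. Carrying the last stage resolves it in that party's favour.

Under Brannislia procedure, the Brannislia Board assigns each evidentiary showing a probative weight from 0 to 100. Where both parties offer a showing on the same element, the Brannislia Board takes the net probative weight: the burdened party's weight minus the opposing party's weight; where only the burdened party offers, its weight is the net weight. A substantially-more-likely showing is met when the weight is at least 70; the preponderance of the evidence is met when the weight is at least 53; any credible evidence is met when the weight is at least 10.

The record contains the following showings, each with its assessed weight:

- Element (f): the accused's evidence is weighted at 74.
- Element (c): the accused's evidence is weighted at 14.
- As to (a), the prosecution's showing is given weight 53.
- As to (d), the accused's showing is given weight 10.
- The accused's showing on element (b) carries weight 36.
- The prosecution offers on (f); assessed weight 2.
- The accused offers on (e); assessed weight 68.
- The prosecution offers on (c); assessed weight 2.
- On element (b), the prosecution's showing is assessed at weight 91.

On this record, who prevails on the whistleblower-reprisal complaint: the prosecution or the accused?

prosecution

Stage 1 (prosecution, the preponderance of the evidence, weight is at least 53): (a) 53 ≥ 53 — meets; (b) net 91−36=55 ≥ 53 — meets.
  Stage 1 carried; the burden shifts to the accused.
Stage 2 (accused, any credible evidence, weight is at least 10): (c) net 14−2=12 ≥ 10 — meets; (d) 10 ≥ 10 — meets.
  Stage 2 is satisfied; the accused continues to bear the burden.
Stage 3 (accused, a substantially-more-likely showing, weight is at least 70): (e) 68 < 70 — fails; (f) net 74−2=72 ≥ 70 — meets.
  Stage 3 not carried; the accused fails its burden.
The analysis ends at Stage 3; the prosecution prevails.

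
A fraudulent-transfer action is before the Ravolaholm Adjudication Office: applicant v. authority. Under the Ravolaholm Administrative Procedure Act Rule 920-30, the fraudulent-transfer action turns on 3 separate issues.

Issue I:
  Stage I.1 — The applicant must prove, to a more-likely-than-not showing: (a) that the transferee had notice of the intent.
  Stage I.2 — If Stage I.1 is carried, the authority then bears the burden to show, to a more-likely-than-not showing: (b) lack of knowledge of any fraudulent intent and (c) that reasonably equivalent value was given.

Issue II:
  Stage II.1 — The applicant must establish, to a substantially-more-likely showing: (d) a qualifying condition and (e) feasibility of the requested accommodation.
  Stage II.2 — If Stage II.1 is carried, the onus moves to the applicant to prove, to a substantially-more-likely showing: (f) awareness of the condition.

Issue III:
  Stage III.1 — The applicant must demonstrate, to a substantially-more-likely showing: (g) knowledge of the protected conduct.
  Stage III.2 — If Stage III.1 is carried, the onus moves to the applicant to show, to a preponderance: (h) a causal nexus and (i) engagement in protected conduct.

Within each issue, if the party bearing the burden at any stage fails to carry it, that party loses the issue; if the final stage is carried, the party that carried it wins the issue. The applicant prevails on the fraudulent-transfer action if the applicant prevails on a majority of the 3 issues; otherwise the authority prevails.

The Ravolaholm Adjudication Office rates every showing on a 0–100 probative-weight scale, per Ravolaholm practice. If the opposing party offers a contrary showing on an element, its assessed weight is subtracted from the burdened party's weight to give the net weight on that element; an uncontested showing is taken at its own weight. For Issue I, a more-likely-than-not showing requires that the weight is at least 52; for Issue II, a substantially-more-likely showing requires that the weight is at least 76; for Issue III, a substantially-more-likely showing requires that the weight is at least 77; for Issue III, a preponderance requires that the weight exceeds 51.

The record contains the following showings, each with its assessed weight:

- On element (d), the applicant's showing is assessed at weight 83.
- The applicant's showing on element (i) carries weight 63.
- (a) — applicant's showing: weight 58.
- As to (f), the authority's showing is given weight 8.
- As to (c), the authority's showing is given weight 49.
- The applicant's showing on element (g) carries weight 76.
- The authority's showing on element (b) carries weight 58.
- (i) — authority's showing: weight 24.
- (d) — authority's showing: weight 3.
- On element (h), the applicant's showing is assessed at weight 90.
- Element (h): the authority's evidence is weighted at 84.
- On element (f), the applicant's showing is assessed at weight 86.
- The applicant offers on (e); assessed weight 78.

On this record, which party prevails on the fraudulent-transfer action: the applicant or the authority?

— Issue I —
At Stage I.1 the applicant must meet a more-likely-than-not showing (weight is at least 52): on (a) the weight is 58, ≥ 52, so (a) meets the standard.
  All elements met. The burden passes to the authority.
At Stage I.2 the authority must meet a more-likely-than-not showing (weight is at least 52): on (b) the weight is 58, ≥ 52, so (b) meets the standard; on (c) the weight is 49, which does not reach 52, so (c) does not meet the standard.
  Not every element is met, so the authority fails to carry Stage I.2.
The analysis ends at Stage I.2; the applicant prevails on this issue.
— Issue II —
Stage II.1 (applicant, a substantially-more-likely showing, weight is at least 76): (d) net 83−3=80 ≥ 76 — meets; (e) 78 ≥ 76 — meets.
  All elements met. The applicant retains the burden for Stage II.2.
Stage II.2 (applicant, a substantially-more-likely showing, weight is at least 76): (f) net 86−8=78 ≥ 76 — meets.
  All elements met at the final stage.
With every stage satisfied, the applicant prevails on this issue.
— Issue III —
At Stage III.1 the applicant must meet a substantially-more-likely showing (weight is at least 77): on (g) the weight is 76, < 77, so (g) does not meet the standard.
  Not every element is met, so the applicant fails to carry Stage III.1.
So the authority prevails on this issue.
Per-issue: Issue I → applicant; Issue II → applicant; Issue III → authority. The applicant must prevail on a majority of issues; overall, the applicant prevails.

applicant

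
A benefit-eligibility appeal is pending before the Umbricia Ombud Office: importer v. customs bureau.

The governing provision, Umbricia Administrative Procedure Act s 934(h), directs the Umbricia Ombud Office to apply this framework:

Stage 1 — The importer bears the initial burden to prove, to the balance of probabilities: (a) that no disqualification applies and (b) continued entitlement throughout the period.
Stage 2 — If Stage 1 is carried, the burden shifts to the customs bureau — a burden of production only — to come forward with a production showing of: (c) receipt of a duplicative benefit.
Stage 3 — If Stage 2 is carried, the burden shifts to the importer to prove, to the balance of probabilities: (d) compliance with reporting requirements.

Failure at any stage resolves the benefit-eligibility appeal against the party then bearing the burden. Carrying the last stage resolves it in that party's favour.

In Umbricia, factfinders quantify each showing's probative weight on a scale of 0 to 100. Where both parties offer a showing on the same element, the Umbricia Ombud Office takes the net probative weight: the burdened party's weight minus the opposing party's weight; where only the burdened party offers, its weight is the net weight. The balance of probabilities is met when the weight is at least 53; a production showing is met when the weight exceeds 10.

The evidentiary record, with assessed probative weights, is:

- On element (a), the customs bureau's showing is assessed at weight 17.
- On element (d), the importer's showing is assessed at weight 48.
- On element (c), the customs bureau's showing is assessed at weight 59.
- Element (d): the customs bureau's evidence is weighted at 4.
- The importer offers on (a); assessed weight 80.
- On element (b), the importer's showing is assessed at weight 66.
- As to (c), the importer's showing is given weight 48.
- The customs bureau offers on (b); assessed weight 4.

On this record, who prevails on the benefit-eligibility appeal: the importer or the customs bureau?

customs bureau

Stage 1 — burden on importer; standard: the balance of probabilities (weight is at least 53).
    (a): 80 − 17 = 63 ≥ 53 [met]
    (b): 66 − 4 = 62 ≥ 53 [met]
  The importer carries Stage 1; the customs bureau now bears the burden.
Stage 2 — burden on customs bureau; standard: a production showing (weight exceeds 10).
    (c): 59 − 48 = 11 > 10 [met]
  The customs bureau carries Stage 2; the importer now bears the burden.
Stage 3 — burden on importer; standard: the balance of probabilities (weight is at least 53).
    (d): 48 − 4 = 44 < 53 [not met]
  The importer does not carry Stage 3.
The analysis ends at Stage 3; the customs bureau prevails.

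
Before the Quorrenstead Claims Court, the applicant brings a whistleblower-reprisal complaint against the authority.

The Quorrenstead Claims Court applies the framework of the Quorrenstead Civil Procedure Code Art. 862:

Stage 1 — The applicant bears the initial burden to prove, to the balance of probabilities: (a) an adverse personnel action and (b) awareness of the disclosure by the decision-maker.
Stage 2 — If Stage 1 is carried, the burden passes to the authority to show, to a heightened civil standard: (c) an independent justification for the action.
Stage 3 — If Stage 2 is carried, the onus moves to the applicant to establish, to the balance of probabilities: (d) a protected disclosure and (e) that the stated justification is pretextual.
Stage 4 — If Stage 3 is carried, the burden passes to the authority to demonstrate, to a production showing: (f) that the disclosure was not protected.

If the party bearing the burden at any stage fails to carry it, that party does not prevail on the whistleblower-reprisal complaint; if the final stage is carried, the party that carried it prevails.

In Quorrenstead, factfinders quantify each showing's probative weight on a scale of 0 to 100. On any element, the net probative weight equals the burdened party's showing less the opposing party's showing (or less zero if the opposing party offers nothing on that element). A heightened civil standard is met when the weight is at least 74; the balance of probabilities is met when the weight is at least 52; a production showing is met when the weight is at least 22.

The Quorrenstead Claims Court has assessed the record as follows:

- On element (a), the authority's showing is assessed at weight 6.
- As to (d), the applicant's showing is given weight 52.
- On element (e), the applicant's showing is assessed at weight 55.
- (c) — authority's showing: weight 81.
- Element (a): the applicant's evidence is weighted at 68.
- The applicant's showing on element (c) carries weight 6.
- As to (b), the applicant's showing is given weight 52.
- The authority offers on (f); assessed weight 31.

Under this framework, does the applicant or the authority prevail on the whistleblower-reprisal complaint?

Stage 1 (applicant, the balance of probabilities, weight is at least 52): (a) net 68−6=62 ≥ 52 — meets; (b) 52 ≥ 52 — meets.
  The applicant carries Stage 1; the authority now bears the burden.
Stage 2 (authority, a heightened civil standard, weight is at least 74): (c) net 81−6=75 ≥ 74 — meets.
  The authority carries Stage 2; the applicant now bears the burden.
Stage 3 (applicant, the balance of probabilities, weight is at least 52): (d) 52 ≥ 52 — meets; (e) 55 ≥ 52 — meets.
  Stage 3 carried; the burden shifts to the authority.
Stage 4 (authority, a production showing, weight is at least 22): (f) 31 ≥ 22 — meets.
  All elements met at the final stage.
All stages carried — the authority prevails.

authority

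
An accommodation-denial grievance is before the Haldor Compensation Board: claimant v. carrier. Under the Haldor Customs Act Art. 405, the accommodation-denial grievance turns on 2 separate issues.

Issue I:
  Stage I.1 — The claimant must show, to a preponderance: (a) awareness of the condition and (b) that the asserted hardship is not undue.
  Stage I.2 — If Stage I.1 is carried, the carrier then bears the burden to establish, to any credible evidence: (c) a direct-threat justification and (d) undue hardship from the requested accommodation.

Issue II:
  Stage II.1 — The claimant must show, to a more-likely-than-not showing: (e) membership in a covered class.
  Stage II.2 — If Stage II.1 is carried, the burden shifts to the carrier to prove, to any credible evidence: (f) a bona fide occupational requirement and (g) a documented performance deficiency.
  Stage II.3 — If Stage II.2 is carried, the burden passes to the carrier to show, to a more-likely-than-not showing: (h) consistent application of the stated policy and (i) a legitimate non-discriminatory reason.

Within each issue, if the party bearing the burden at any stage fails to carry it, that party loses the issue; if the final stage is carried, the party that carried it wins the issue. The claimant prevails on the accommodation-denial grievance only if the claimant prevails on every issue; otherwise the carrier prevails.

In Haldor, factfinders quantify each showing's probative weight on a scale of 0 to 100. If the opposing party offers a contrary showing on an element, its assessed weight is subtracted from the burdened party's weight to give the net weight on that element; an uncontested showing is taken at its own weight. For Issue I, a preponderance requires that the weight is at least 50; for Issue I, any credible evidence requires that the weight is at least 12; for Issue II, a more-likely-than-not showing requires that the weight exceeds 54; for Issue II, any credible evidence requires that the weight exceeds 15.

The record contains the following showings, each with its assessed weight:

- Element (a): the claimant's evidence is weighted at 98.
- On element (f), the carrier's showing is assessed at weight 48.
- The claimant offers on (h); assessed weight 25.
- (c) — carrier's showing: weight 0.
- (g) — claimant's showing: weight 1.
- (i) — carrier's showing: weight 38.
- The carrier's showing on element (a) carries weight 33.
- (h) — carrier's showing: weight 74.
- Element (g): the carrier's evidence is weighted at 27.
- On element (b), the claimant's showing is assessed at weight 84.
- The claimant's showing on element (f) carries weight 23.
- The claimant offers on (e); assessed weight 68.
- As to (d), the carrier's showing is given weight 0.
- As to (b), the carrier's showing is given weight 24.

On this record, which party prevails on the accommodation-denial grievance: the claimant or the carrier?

claimant

— Issue I —
Stage I.1 — burden on claimant; standard: a preponderance (weight is at least 50).
    (a): 98 − 33 = 65 ≥ 50 [met]
    (b): 84 − 24 = 60 ≥ 50 [met]
  All elements met. The burden passes to the carrier.
Stage I.2 — burden on carrier; standard: any credible evidence (weight is at least 12).
    (c): 0 < 12 [not met]
    (d): 0 < 12 [not met]
  Stage I.2 not carried; the carrier fails its burden.
The analysis ends at Stage I.2; the claimant prevails on this issue.
— Issue II —
Stage II.1 (claimant, a more-likely-than-not showing, weight exceeds 54): (e) 68 > 54 — meets.
  The claimant carries Stage II.1; the carrier now bears the burden.
Stage II.2 (carrier, any credible evidence, weight exceeds 15): (f) net 48−23=25 > 15 — meets; (g) net 27−1=26 > 15 — meets.
  Stage II.2 carried; the burden remains with the carrier.
Stage II.3 (carrier, a more-likely-than-not showing, weight exceeds 54): (h) net 74−25=49 ≤ 54 — fails; (i) 38 ≤ 54 — fails.
  Stage II.3 not carried; the carrier fails its burden.
The analysis ends at Stage II.3; the claimant prevails on this issue.
Per-issue: Issue I → claimant; Issue II → claimant. The claimant must prevail on every issue; overall, the claimant prevails.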